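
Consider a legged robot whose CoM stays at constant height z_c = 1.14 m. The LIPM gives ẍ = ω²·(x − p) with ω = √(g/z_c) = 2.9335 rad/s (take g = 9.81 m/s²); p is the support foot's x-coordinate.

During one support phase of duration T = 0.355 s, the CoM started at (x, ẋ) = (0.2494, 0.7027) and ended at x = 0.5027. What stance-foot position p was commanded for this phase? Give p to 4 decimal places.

p = 0.3232

ωT = 2.9335·0.355 = 1.041392; cosh(ωT) = 1.593061, sinh(ωT) = 1.240098
x(T) = p + (x₀−p)·cosh(ωT) + (ẋ₀/ω)·sinh(ωT) ⇒ p·(1 − cosh) = x(T) − x₀·cosh − (ẋ₀/ω)·sinh
numerator   = 0.5027 − (0.2494)·1.593061 − (0.7027/2.9335)·1.240098 = -0.191667
denominator = 1 − 1.593061 = -0.593061
p = -0.191667 / -0.593061 = 0.3232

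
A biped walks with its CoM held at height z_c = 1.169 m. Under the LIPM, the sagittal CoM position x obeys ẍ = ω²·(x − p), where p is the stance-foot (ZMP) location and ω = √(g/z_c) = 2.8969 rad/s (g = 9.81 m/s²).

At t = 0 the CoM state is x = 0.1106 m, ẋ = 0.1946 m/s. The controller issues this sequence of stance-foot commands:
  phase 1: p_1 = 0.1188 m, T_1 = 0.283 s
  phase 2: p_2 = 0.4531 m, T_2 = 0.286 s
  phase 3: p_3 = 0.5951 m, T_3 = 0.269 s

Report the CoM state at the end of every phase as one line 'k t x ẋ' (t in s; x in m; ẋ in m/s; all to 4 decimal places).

1 0.2830 0.1691 0.2420
2 0.5690 0.1434 -0.4323
3 0.8380 -0.1293 -1.6965

phase 1: p=0.1188, T=0.283, ωT=0.819823, cosh=1.355304, sinh=0.914794; start (x,ẋ)=(0.110600, 0.194600) → end (x,ẋ)=(0.169138, 0.242012)
phase 2: p=0.4531, T=0.286, ωT=0.828513, cosh=1.363305, sinh=0.926607; start (x,ẋ)=(0.169138, 0.242012) → end (x,ẋ)=(0.143383, -0.432300)
phase 3: p=0.5951, T=0.269, ωT=0.779266, cosh=1.319307, sinh=0.860565; start (x,ẋ)=(0.143383, -0.432300) → end (x,ẋ)=(-0.129274, -1.696453)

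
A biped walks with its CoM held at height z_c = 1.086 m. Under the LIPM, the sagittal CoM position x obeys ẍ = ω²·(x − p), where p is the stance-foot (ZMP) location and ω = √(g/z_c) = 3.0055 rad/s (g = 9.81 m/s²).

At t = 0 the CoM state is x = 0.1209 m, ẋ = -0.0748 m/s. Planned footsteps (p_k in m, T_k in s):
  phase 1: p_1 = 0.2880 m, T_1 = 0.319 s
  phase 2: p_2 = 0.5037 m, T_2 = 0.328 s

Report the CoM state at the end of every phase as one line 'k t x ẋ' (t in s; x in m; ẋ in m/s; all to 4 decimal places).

1 0.3190 0.0103 -0.6706
2 0.6470 -0.5068 -2.7340

phase 1: p=0.2880, T=0.319, ωT=0.958755, cosh=1.495908, sinh=1.112538; start (x,ẋ)=(0.120900, -0.074800) → end (x,ẋ)=(0.010345, -0.670632)
phase 2: p=0.5037, T=0.328, ωT=0.985804, cosh=1.526552, sinh=1.153413; start (x,ẋ)=(0.010345, -0.670632) → end (x,ẋ)=(-0.506798, -2.734010)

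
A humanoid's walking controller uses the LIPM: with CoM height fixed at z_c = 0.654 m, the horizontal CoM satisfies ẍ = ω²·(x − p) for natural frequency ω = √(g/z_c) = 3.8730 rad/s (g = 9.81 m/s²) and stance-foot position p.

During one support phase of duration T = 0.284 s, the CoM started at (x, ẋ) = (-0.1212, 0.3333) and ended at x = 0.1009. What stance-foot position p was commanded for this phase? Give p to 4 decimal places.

ωT = 3.8730·0.284 = 1.099932; cosh(ωT) = 1.668428, sinh(ωT) = 1.335534
x(T) = p + (x₀−p)·cosh(ωT) + (ẋ₀/ω)·sinh(ωT) ⇒ p·(1 − cosh) = x(T) − x₀·cosh − (ẋ₀/ω)·sinh
numerator   = 0.1009 − (-0.1212)·1.668428 − (0.3333/3.8730)·1.335534 = 0.188181
denominator = 1 − 1.668428 = -0.668428
p = 0.188181 / -0.668428 = -0.2815

p = -0.2815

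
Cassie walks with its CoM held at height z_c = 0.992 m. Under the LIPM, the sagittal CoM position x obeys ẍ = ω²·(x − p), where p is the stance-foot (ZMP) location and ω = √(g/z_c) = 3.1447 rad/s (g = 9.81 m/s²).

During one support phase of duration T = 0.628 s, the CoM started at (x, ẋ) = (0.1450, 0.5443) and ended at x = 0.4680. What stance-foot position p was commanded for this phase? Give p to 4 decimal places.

ωT = 3.1447·0.628 = 1.974872; cosh(ωT) = 3.672237, sinh(ωT) = 3.533458
x(T) = p + (x₀−p)·cosh(ωT) + (ẋ₀/ω)·sinh(ωT) ⇒ p·(1 − cosh) = x(T) − x₀·cosh − (ẋ₀/ω)·sinh
numerator   = 0.4680 − (0.1450)·3.672237 − (0.5443/3.1447)·3.533458 = -0.676062
denominator = 1 − 3.672237 = -2.672237
p = -0.676062 / -2.672237 = 0.2530

p = 0.2530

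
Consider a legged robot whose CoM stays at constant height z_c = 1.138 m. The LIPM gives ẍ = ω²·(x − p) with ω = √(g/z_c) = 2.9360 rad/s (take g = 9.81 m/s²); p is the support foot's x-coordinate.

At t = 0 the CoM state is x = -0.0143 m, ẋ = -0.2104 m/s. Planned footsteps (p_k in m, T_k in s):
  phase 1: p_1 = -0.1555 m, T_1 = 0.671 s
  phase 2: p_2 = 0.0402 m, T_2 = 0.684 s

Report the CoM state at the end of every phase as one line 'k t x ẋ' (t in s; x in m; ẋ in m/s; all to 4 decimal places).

phase 1: p=-0.1555, T=0.671, ωT=1.970056, cosh=3.655264, sinh=3.515815; start (x,ẋ)=(-0.014300, -0.210400) → end (x,ẋ)=(0.108672, 0.688460)
phase 2: p=0.0402, T=0.684, ωT=2.008224, cosh=3.792151, sinh=3.657924; start (x,ẋ)=(0.108672, 0.688460) → end (x,ẋ)=(1.157601, 3.346115)

1 0.6710 0.1087 0.6885
2 1.3550 1.1576 3.3461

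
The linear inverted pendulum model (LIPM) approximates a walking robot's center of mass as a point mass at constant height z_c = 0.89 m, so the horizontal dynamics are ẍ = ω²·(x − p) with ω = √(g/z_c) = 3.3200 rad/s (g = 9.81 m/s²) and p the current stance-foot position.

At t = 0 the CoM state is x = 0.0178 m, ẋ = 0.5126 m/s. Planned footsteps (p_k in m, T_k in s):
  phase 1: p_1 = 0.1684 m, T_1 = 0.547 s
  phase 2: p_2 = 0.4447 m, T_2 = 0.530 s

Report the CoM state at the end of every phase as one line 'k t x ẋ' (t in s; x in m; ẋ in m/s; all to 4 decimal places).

1 0.5470 0.1553 0.1211
2 1.0770 -0.3182 -2.3466

phase 1: p=0.1684, T=0.547, ωT=1.816040, cosh=3.155067, sinh=2.992399; start (x,ẋ)=(0.017800, 0.512600) → end (x,ẋ)=(0.155266, 0.121112)
phase 2: p=0.4447, T=0.530, ωT=1.759600, cosh=2.991113, sinh=2.819000; start (x,ẋ)=(0.155266, 0.121112) → end (x,ẋ)=(-0.318194, -2.346575)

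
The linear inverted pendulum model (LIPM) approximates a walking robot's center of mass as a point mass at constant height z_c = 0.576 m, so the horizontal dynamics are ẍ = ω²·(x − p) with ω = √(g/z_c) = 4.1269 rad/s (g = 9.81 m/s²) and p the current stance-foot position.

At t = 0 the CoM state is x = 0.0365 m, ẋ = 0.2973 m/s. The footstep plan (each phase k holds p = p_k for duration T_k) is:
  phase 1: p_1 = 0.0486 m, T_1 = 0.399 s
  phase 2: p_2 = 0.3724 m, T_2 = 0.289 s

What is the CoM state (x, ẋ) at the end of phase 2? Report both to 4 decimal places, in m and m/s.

x = 0.2998, ẋ = 0.1262

phase 1: p=0.0486, T=0.399, ωT=1.646633, cosh=2.691088, sinh=2.498390; start (x,ẋ)=(0.036500, 0.297300) → end (x,ẋ)=(0.196021, 0.675302)
phase 2: p=0.3724, T=0.289, ωT=1.192674, cosh=1.799646, sinh=1.496237; start (x,ẋ)=(0.196021, 0.675302) → end (x,ẋ)=(0.299815, 0.126194)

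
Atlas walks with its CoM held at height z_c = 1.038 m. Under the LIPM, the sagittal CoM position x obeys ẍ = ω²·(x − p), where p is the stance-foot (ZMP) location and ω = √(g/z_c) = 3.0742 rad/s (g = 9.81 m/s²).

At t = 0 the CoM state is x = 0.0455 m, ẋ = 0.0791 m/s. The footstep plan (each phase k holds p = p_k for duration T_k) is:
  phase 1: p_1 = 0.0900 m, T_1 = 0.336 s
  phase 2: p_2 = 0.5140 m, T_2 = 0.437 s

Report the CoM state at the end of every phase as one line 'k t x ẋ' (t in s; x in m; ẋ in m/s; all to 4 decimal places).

phase 1: p=0.0900, T=0.336, ωT=1.032931, cosh=1.582625, sinh=1.226663; start (x,ẋ)=(0.045500, 0.079100) → end (x,ẋ)=(0.051136, -0.042624)
phase 2: p=0.5140, T=0.437, ωT=1.343425, cosh=2.046549, sinh=1.785599; start (x,ẋ)=(0.051136, -0.042624) → end (x,ẋ)=(-0.458032, -2.628029)

1 0.3360 0.0511 -0.0426
2 0.7730 -0.4580 -2.6280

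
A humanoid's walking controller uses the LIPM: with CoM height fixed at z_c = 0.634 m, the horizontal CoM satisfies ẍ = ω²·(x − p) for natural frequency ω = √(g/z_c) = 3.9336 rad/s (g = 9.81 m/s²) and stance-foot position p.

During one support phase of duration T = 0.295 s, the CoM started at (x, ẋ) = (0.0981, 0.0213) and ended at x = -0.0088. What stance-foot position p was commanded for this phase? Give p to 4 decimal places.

ωT = 3.9336·0.295 = 1.160412; cosh(ωT) = 1.752302, sinh(ωT) = 1.438945
x(T) = p + (x₀−p)·cosh(ωT) + (ẋ₀/ω)·sinh(ωT) ⇒ p·(1 − cosh) = x(T) − x₀·cosh − (ẋ₀/ω)·sinh
numerator   = -0.0088 − (0.0981)·1.752302 − (0.0213/3.9336)·1.438945 = -0.188493
denominator = 1 − 1.752302 = -0.752302
p = -0.188493 / -0.752302 = 0.2506

p = 0.2506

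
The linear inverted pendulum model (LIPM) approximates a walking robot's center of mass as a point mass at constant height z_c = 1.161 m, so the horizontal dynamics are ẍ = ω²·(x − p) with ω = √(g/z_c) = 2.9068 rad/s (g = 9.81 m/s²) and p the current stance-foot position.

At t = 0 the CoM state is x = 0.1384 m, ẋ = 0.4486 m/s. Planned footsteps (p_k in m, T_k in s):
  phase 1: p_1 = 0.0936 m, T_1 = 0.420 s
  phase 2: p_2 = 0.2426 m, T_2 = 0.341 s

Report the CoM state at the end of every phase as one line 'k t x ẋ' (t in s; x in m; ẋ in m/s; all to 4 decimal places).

1 0.4200 0.4150 1.0281
2 0.7610 0.9177 2.1580

phase 1: p=0.0936, T=0.420, ωT=1.220856, cosh=1.842533, sinh=1.547555; start (x,ẋ)=(0.138400, 0.448600) → end (x,ẋ)=(0.414976, 1.028090)
phase 2: p=0.2426, T=0.341, ωT=0.991219, cosh=1.532820, sinh=1.161696; start (x,ẋ)=(0.414976, 1.028090) → end (x,ẋ)=(0.917696, 2.157961)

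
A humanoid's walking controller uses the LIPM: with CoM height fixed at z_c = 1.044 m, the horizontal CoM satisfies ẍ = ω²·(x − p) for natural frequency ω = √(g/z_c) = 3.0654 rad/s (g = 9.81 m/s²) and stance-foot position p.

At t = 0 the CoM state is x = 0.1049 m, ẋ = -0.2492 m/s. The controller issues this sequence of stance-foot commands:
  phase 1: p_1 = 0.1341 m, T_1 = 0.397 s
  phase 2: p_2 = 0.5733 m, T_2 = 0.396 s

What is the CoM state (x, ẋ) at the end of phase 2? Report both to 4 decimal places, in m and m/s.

x = -0.8570, ẋ = -3.9987

phase 1: p=0.1341, T=0.397, ωT=1.216964, cosh=1.836524, sinh=1.540396; start (x,ẋ)=(0.104900, -0.249200) → end (x,ẋ)=(-0.044752, -0.595542)
phase 2: p=0.5733, T=0.396, ωT=1.213898, cosh=1.831810, sinh=1.534773; start (x,ẋ)=(-0.044752, -0.595542) → end (x,ẋ)=(-0.857028, -3.998666)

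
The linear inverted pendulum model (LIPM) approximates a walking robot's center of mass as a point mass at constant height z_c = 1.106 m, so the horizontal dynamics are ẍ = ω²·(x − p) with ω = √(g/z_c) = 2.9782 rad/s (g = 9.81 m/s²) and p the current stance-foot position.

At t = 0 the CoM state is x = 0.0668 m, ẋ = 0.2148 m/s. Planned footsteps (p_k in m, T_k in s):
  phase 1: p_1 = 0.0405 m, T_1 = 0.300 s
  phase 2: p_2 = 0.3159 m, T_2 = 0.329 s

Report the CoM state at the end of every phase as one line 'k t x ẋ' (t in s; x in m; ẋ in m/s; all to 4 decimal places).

phase 1: p=0.0405, T=0.300, ωT=0.893460, cosh=1.426404, sinh=1.017166; start (x,ẋ)=(0.066800, 0.214800) → end (x,ẋ)=(0.151377, 0.386063)
phase 2: p=0.3159, T=0.329, ωT=0.979828, cosh=1.519687, sinh=1.144311; start (x,ẋ)=(0.151377, 0.386063) → end (x,ẋ)=(0.214213, 0.026001)

1 0.3000 0.1514 0.3861
2 0.6290 0.2142 0.0260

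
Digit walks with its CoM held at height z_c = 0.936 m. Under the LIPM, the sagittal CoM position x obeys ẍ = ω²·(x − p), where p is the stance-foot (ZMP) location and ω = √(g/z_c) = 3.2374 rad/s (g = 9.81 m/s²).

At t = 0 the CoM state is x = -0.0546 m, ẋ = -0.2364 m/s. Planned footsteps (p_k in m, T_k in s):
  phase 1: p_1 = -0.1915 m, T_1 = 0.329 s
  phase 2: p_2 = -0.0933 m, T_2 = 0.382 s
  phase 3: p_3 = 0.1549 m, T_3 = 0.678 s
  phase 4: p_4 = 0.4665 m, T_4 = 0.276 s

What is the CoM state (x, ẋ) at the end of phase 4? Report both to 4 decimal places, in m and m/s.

phase 1: p=-0.1915, T=0.329, ωT=1.065105, cosh=1.622917, sinh=1.278225; start (x,ẋ)=(-0.054600, -0.236400) → end (x,ẋ)=(-0.062661, 0.182852)
phase 2: p=-0.0933, T=0.382, ωT=1.236687, cosh=1.867264, sinh=1.576919; start (x,ẋ)=(-0.062661, 0.182852) → end (x,ẋ)=(0.052978, 0.497850)
phase 3: p=0.1549, T=0.678, ωT=2.194957, cosh=4.545490, sinh=4.434127; start (x,ẋ)=(0.052978, 0.497850) → end (x,ẋ)=(0.373498, 0.799878)
phase 4: p=0.4665, T=0.276, ωT=0.893522, cosh=1.426467, sinh=1.017255; start (x,ẋ)=(0.373498, 0.799878) → end (x,ẋ)=(0.585173, 0.834719)

x = 0.5852, ẋ = 0.8347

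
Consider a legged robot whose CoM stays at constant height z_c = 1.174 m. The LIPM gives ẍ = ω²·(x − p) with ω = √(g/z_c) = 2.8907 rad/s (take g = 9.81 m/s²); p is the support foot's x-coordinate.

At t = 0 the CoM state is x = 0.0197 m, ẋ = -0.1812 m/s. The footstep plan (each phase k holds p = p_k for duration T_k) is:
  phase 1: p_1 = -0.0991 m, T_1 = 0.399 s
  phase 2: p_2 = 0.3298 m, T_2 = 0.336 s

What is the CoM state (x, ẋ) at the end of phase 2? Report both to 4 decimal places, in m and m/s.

x = -0.0721, ẋ = -0.7551

phase 1: p=-0.0991, T=0.399, ωT=1.153389, cosh=1.742240, sinh=1.426675; start (x,ẋ)=(0.019700, -0.181200) → end (x,ẋ)=(0.018449, 0.174248)
phase 2: p=0.3298, T=0.336, ωT=0.971275, cosh=1.509955, sinh=1.131355; start (x,ẋ)=(0.018449, 0.174248) → end (x,ẋ)=(-0.072130, -0.755139)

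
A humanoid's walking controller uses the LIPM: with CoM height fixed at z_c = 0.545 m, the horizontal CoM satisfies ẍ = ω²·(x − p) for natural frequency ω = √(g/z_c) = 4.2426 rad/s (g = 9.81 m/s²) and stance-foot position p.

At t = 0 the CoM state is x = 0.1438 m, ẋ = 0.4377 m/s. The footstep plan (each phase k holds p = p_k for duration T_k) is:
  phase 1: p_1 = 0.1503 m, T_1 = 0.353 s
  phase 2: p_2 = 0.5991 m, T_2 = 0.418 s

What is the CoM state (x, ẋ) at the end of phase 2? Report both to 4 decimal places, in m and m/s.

phase 1: p=0.1503, T=0.353, ωT=1.497638, cosh=2.347386, sinh=2.123729; start (x,ẋ)=(0.143800, 0.437700) → end (x,ẋ)=(0.354143, 0.968885)
phase 2: p=0.5991, T=0.418, ωT=1.773407, cosh=3.030321, sinh=2.860567; start (x,ẋ)=(0.354143, 0.968885) → end (x,ẋ)=(0.510070, -0.036830)

x = 0.5101, ẋ = -0.0368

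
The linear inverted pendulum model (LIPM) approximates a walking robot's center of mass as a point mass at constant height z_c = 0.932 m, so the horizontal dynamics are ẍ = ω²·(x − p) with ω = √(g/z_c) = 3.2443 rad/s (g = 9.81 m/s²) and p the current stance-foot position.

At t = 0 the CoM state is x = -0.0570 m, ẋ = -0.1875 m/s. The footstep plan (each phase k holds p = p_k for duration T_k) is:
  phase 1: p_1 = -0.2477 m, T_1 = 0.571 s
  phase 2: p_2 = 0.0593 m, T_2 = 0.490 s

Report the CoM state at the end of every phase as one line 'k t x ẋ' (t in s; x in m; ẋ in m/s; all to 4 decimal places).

phase 1: p=-0.2477, T=0.571, ωT=1.852495, cosh=3.266277, sinh=3.109432; start (x,ẋ)=(-0.057000, -0.187500) → end (x,ẋ)=(0.195474, 1.311341)
phase 2: p=0.0593, T=0.490, ωT=1.589707, cosh=2.553149, sinh=2.349163; start (x,ẋ)=(0.195474, 1.311341) → end (x,ẋ)=(1.356500, 4.385881)

1 0.5710 0.1955 1.3113
2 1.0610 1.3565 4.3859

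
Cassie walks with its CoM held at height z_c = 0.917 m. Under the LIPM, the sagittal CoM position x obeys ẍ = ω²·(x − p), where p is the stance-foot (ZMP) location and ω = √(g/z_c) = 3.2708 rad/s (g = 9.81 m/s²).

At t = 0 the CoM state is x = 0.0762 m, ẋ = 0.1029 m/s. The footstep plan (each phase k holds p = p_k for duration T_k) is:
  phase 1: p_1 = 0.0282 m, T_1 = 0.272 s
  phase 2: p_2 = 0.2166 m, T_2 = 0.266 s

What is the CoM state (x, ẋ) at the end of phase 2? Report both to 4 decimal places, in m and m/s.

x = 0.1846, ẋ = 0.1441

phase 1: p=0.0282, T=0.272, ωT=0.889658, cosh=1.422546, sinh=1.011750; start (x,ẋ)=(0.076200, 0.102900) → end (x,ẋ)=(0.128312, 0.305223)
phase 2: p=0.2166, T=0.266, ωT=0.870033, cosh=1.402963, sinh=0.984026; start (x,ẋ)=(0.128312, 0.305223) → end (x,ẋ)=(0.184562, 0.144058)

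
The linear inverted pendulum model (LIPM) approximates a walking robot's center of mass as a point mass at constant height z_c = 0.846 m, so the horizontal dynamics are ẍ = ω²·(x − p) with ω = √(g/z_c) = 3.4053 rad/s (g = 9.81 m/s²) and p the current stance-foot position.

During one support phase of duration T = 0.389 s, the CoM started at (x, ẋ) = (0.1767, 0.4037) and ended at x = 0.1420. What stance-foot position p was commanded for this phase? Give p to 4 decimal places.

ωT = 3.4053·0.389 = 1.324662; cosh(ωT) = 2.013403, sinh(ωT) = 1.747510
x(T) = p + (x₀−p)·cosh(ωT) + (ẋ₀/ω)·sinh(ωT) ⇒ p·(1 − cosh) = x(T) − x₀·cosh − (ẋ₀/ω)·sinh
numerator   = 0.1420 − (0.1767)·2.013403 − (0.4037/3.4053)·1.747510 = -0.420936
denominator = 1 − 2.013403 = -1.013403
p = -0.420936 / -1.013403 = 0.4154

p = 0.4154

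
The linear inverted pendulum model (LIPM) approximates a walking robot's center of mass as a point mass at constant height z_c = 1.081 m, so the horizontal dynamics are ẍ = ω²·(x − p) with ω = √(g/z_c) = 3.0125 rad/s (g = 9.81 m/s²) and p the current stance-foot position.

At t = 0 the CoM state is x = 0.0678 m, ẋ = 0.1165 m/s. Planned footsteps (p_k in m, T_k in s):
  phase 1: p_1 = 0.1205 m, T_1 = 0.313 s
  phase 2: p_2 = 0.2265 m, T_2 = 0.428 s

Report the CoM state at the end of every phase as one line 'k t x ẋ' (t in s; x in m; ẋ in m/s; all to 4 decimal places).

phase 1: p=0.1205, T=0.313, ωT=0.942913, cosh=1.478470, sinh=1.088978; start (x,ẋ)=(0.067800, 0.116500) → end (x,ẋ)=(0.084698, -0.000643)
phase 2: p=0.2265, T=0.428, ωT=1.289350, cosh=1.952938, sinh=1.677488; start (x,ẋ)=(0.084698, -0.000643) → end (x,ẋ)=(-0.050789, -0.717844)

1 0.3130 0.0847 -0.0006
2 0.7410 -0.0508 -0.7178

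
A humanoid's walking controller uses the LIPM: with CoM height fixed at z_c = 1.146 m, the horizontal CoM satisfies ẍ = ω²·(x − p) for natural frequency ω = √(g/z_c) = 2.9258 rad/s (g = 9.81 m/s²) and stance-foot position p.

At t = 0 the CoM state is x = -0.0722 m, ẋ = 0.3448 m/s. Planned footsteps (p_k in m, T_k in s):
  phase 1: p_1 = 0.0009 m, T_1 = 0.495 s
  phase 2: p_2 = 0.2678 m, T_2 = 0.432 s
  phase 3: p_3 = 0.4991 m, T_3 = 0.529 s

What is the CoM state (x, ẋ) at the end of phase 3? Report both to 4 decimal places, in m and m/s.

phase 1: p=0.0009, T=0.495, ωT=1.448271, cosh=2.245363, sinh=2.010387; start (x,ẋ)=(-0.072200, 0.344800) → end (x,ẋ)=(0.073684, 0.344228)
phase 2: p=0.2678, T=0.432, ωT=1.263946, cosh=1.910948, sinh=1.628411; start (x,ẋ)=(0.073684, 0.344228) → end (x,ẋ)=(0.088442, -0.267045)
phase 3: p=0.4991, T=0.529, ωT=1.547748, cosh=2.456800, sinh=2.244073; start (x,ẋ)=(0.088442, -0.267045) → end (x,ẋ)=(-0.714627, -3.352339)

x = -0.7146, ẋ = -3.3523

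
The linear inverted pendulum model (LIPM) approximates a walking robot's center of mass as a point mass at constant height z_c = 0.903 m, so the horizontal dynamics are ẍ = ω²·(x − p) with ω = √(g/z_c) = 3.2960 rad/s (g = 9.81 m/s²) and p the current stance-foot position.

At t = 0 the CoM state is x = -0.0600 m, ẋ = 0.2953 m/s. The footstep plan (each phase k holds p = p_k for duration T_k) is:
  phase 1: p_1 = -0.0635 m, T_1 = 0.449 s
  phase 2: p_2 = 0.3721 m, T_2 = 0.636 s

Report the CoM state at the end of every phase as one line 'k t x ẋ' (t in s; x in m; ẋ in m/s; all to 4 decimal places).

1 0.4490 0.1312 0.7062
2 1.0850 0.2356 -0.2656

phase 1: p=-0.0635, T=0.449, ωT=1.479904, cosh=2.310092, sinh=2.082432; start (x,ẋ)=(-0.060000, 0.295300) → end (x,ẋ)=(0.131158, 0.706193)
phase 2: p=0.3721, T=0.636, ωT=2.096256, cosh=4.129284, sinh=4.006369; start (x,ẋ)=(0.131158, 0.706193) → end (x,ẋ)=(0.235575, -0.265570)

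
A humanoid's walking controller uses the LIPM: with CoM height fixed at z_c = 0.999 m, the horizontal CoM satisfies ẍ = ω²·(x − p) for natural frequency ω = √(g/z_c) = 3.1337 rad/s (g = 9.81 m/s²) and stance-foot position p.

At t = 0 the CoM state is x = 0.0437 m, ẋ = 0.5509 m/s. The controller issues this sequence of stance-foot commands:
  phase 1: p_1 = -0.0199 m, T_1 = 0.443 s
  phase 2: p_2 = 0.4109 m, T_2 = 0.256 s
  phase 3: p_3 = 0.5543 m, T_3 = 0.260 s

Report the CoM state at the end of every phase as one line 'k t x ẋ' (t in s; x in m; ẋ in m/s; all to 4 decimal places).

1 0.4430 0.4458 1.5472
2 0.6990 0.8976 2.1698
3 0.9590 1.6467 3.9076

phase 1: p=-0.0199, T=0.443, ωT=1.388229, cosh=2.128632, sinh=1.879115; start (x,ẋ)=(0.043700, 0.550900) → end (x,ẋ)=(0.445827, 1.547177)
phase 2: p=0.4109, T=0.256, ωT=0.802227, cosh=1.339416, sinh=0.891087; start (x,ẋ)=(0.445827, 1.547177) → end (x,ẋ)=(0.897631, 2.169843)
phase 3: p=0.5543, T=0.260, ωT=0.814762, cosh=1.350691, sinh=0.907947; start (x,ẋ)=(0.897631, 2.169843) → end (x,ẋ)=(1.646716, 3.907644)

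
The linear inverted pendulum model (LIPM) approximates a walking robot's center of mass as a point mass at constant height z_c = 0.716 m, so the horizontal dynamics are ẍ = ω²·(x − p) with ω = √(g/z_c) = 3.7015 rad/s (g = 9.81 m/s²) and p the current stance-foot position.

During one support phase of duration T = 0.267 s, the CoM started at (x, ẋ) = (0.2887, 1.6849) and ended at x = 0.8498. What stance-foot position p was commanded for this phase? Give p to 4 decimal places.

ωT = 3.7015·0.267 = 0.988301; cosh(ωT) = 1.529437, sinh(ωT) = 1.157228
x(T) = p + (x₀−p)·cosh(ωT) + (ẋ₀/ω)·sinh(ωT) ⇒ p·(1 − cosh) = x(T) − x₀·cosh − (ẋ₀/ω)·sinh
numerator   = 0.8498 − (0.2887)·1.529437 − (1.6849/3.7015)·1.157228 = -0.118511
denominator = 1 − 1.529437 = -0.529437
p = -0.118511 / -0.529437 = 0.2238

p = 0.2238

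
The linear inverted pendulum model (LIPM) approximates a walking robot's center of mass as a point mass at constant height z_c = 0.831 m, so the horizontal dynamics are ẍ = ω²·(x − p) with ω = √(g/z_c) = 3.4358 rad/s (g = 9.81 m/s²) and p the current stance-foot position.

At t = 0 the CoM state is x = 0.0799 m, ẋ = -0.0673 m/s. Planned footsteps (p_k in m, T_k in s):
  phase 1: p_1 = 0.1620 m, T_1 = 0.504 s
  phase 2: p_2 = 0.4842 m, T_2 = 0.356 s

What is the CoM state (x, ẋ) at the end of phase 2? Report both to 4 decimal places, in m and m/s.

phase 1: p=0.1620, T=0.504, ωT=1.731643, cosh=2.913462, sinh=2.736468; start (x,ẋ)=(0.079900, -0.067300) → end (x,ẋ)=(-0.130797, -0.967977)
phase 2: p=0.4842, T=0.356, ωT=1.223145, cosh=1.846080, sinh=1.551777; start (x,ẋ)=(-0.130797, -0.967977) → end (x,ẋ)=(-1.088319, -5.065876)

x = -1.0883, ẋ = -5.0659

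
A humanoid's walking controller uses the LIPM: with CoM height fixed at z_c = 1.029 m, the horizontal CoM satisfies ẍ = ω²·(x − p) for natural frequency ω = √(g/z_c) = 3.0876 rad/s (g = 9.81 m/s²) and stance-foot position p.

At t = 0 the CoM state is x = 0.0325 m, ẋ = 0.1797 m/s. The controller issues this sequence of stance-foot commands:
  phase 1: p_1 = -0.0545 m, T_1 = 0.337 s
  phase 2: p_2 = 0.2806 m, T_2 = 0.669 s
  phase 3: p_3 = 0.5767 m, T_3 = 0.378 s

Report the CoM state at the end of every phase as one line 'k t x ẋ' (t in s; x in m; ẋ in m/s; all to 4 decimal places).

phase 1: p=-0.0545, T=0.337, ωT=1.040521, cosh=1.591981, sinh=1.238711; start (x,ẋ)=(0.032500, 0.179700) → end (x,ẋ)=(0.156096, 0.618823)
phase 2: p=0.2806, T=0.669, ωT=2.065604, cosh=4.008403, sinh=3.881662; start (x,ẋ)=(0.156096, 0.618823) → end (x,ẋ)=(0.559508, 0.988310)
phase 3: p=0.5767, T=0.378, ωT=1.167113, cosh=1.761984, sinh=1.450720; start (x,ẋ)=(0.559508, 0.988310) → end (x,ẋ)=(1.010769, 1.664379)

1 0.3370 0.1561 0.6188
2 1.0060 0.5595 0.9883
3 1.3840 1.0108 1.6644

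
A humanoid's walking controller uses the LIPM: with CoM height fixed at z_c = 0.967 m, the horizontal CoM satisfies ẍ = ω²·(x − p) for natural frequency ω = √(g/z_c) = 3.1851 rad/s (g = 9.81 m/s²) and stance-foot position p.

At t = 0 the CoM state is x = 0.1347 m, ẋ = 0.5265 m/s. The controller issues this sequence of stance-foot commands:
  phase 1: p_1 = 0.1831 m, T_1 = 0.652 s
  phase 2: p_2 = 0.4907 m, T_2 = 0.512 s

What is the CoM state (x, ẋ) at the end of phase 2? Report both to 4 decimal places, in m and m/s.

phase 1: p=0.1831, T=0.652, ωT=2.076685, cosh=4.051662, sinh=3.926317; start (x,ẋ)=(0.134700, 0.526500) → end (x,ẋ)=(0.636023, 1.527924)
phase 2: p=0.4907, T=0.512, ωT=1.630771, cosh=2.651795, sinh=2.456017; start (x,ẋ)=(0.636023, 1.527924) → end (x,ẋ)=(2.054243, 5.188557)

x = 2.0542, ẋ = 5.1886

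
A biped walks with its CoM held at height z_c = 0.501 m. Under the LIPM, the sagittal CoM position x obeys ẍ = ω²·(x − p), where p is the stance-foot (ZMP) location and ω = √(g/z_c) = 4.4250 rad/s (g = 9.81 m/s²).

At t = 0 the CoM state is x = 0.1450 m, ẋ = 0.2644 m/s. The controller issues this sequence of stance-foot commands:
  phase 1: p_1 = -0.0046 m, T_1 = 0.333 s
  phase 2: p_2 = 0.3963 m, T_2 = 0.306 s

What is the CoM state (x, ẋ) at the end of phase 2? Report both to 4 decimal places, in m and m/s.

x = 1.3403, ẋ = 4.6118

phase 1: p=-0.0046, T=0.333, ωT=1.473525, cosh=2.296855, sinh=2.067738; start (x,ẋ)=(0.145000, 0.264400) → end (x,ẋ)=(0.462560, 1.976090)
phase 2: p=0.3963, T=0.306, ωT=1.354050, cosh=2.065636, sinh=1.807444; start (x,ẋ)=(0.462560, 1.976090) → end (x,ẋ)=(1.340326, 4.611824)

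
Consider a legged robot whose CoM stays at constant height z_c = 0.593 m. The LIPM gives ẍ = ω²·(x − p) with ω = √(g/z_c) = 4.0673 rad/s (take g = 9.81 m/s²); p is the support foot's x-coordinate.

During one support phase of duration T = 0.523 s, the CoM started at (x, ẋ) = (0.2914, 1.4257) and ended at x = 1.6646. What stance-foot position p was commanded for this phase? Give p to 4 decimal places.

ωT = 4.0673·0.523 = 2.127198; cosh(ωT) = 4.255246, sinh(ωT) = 4.136075
x(T) = p + (x₀−p)·cosh(ωT) + (ẋ₀/ω)·sinh(ωT) ⇒ p·(1 − cosh) = x(T) − x₀·cosh − (ẋ₀/ω)·sinh
numerator   = 1.6646 − (0.2914)·4.255246 − (1.4257/4.0673)·4.136075 = -1.025186
denominator = 1 − 4.255246 = -3.255246
p = -1.025186 / -3.255246 = 0.3149

p = 0.3149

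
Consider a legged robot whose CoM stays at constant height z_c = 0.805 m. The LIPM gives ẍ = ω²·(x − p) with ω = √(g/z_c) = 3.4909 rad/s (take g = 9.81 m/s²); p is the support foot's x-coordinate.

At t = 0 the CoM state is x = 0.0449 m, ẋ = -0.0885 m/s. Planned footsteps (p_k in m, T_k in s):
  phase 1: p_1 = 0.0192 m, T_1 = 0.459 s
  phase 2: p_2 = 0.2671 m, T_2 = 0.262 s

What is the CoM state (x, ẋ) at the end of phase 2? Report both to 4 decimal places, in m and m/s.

x = -0.0877, ẋ = -0.9062

phase 1: p=0.0192, T=0.459, ωT=1.602323, cosh=2.582990, sinh=2.381562; start (x,ẋ)=(0.044900, -0.088500) → end (x,ẋ)=(0.025206, -0.014930)
phase 2: p=0.2671, T=0.262, ωT=0.914616, cosh=1.448243, sinh=1.047573; start (x,ẋ)=(0.025206, -0.014930) → end (x,ẋ)=(-0.087701, -0.906221)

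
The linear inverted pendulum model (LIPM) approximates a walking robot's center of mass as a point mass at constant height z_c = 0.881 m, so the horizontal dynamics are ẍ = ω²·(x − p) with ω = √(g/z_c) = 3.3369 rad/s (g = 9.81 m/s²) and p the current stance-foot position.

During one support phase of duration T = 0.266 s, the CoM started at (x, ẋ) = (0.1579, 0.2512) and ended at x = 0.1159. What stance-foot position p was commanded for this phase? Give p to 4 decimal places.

p = 0.4384

ωT = 3.3369·0.266 = 0.887615; cosh(ωT) = 1.420483, sinh(ωT) = 1.008847
x(T) = p + (x₀−p)·cosh(ωT) + (ẋ₀/ω)·sinh(ωT) ⇒ p·(1 − cosh) = x(T) − x₀·cosh − (ẋ₀/ω)·sinh
numerator   = 0.1159 − (0.1579)·1.420483 − (0.2512/3.3369)·1.008847 = -0.184340
denominator = 1 − 1.420483 = -0.420483
p = -0.184340 / -0.420483 = 0.4384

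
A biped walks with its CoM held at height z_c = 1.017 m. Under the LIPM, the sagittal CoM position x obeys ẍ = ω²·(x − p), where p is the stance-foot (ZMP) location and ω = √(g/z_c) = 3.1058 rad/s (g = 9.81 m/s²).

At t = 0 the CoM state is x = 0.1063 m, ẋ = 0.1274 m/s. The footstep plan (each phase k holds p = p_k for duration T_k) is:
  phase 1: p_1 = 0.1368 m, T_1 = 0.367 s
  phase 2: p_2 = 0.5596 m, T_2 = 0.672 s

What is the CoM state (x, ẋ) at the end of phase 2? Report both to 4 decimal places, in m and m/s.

x = -1.0397, ẋ = -4.7953

phase 1: p=0.1368, T=0.367, ωT=1.139829, cosh=1.723053, sinh=1.403179; start (x,ẋ)=(0.106300, 0.127400) → end (x,ẋ)=(0.141805, 0.086598)
phase 2: p=0.5596, T=0.672, ωT=2.087098, cosh=4.092765, sinh=3.968718; start (x,ẋ)=(0.141805, 0.086598) → end (x,ẋ)=(-1.039677, -4.795330)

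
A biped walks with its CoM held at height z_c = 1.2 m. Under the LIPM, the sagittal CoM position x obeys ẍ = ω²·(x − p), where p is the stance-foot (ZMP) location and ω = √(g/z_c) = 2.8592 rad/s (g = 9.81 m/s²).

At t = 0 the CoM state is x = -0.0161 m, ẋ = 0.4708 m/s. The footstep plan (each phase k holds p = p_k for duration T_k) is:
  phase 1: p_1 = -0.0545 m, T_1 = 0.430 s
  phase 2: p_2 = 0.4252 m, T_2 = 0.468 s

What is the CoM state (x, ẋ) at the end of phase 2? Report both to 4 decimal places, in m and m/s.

x = 0.7665, ẋ = 1.3634

phase 1: p=-0.0545, T=0.430, ωT=1.229456, cosh=1.855910, sinh=1.563459; start (x,ẋ)=(-0.016100, 0.470800) → end (x,ẋ)=(0.274208, 1.045420)
phase 2: p=0.4252, T=0.468, ωT=1.338106, cosh=2.037079, sinh=1.774737; start (x,ẋ)=(0.274208, 1.045420) → end (x,ẋ)=(0.766522, 1.363421)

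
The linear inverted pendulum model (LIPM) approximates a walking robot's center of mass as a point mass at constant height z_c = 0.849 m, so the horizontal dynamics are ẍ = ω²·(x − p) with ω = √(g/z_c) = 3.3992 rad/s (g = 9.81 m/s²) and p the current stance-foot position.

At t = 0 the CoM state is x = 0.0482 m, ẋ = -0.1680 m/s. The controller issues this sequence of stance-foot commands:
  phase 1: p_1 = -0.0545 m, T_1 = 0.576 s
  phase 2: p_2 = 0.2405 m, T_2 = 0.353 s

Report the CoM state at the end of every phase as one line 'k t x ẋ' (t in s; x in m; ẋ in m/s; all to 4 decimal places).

phase 1: p=-0.0545, T=0.576, ωT=1.957939, cosh=3.612930, sinh=3.471781; start (x,ẋ)=(0.048200, -0.168000) → end (x,ẋ)=(0.144961, 0.605019)
phase 2: p=0.2405, T=0.353, ωT=1.199918, cosh=1.810531, sinh=1.509312; start (x,ẋ)=(0.144961, 0.605019) → end (x,ẋ)=(0.336164, 0.605246)

1 0.5760 0.1450 0.6050
2 0.9290 0.3362 0.6052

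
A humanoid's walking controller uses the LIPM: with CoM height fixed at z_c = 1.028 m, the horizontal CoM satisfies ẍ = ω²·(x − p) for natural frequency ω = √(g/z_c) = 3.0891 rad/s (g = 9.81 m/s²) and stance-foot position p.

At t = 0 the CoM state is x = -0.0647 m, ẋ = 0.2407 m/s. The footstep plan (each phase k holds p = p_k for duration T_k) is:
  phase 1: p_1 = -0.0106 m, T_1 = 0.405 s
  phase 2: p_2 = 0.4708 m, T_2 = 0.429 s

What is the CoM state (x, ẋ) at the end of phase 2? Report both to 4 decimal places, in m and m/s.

x = -0.3474, ẋ = -2.1012

phase 1: p=-0.0106, T=0.405, ωT=1.251086, cosh=1.890164, sinh=1.603970; start (x,ẋ)=(-0.064700, 0.240700) → end (x,ẋ)=(0.012122, 0.186906)
phase 2: p=0.4708, T=0.429, ωT=1.325224, cosh=2.014386, sinh=1.748642; start (x,ẋ)=(0.012122, 0.186906) → end (x,ẋ)=(-0.347352, -2.101153)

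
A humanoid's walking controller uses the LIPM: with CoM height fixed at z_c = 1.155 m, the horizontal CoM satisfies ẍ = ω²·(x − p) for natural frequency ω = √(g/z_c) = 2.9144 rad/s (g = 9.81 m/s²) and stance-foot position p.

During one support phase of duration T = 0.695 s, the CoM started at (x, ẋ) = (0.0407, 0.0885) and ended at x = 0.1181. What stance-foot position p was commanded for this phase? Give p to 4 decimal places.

p = 0.0532

ωT = 2.9144·0.695 = 2.025508; cosh(ωT) = 3.855944, sinh(ωT) = 3.724017
x(T) = p + (x₀−p)·cosh(ωT) + (ẋ₀/ω)·sinh(ωT) ⇒ p·(1 − cosh) = x(T) − x₀·cosh − (ẋ₀/ω)·sinh
numerator   = 0.1181 − (0.0407)·3.855944 − (0.0885/2.9144)·3.724017 = -0.151922
denominator = 1 − 3.855944 = -2.855944
p = -0.151922 / -2.855944 = 0.0532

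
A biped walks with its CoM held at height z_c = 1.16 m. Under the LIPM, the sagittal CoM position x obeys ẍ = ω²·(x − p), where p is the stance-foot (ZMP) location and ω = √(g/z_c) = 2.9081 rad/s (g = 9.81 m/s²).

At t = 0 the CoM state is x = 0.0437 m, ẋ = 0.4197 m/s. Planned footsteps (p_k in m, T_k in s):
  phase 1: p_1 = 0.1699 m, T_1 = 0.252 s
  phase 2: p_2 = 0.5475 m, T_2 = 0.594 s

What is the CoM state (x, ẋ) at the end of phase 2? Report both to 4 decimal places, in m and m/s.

x = -0.4537, ẋ = -2.6493

phase 1: p=0.1699, T=0.252, ωT=0.732841, cosh=1.280763, sinh=0.800221; start (x,ẋ)=(0.043700, 0.419700) → end (x,ẋ)=(0.123756, 0.243853)
phase 2: p=0.5475, T=0.594, ωT=1.727411, cosh=2.901908, sinh=2.724164; start (x,ẋ)=(0.123756, 0.243853) → end (x,ẋ)=(-0.453735, -2.649316)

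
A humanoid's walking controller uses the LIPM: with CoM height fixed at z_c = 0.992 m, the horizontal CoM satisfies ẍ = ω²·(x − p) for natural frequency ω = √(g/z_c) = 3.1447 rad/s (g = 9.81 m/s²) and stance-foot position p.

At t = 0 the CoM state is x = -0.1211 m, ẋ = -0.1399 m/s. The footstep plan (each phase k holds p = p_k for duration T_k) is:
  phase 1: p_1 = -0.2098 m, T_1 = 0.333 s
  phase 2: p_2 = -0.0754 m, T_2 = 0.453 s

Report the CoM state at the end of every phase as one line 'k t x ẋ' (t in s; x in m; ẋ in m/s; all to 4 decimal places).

1 0.3330 -0.1234 0.1246
2 0.7860 -0.1034 -0.0218

phase 1: p=-0.2098, T=0.333, ωT=1.047185, cosh=1.600271, sinh=1.249347; start (x,ẋ)=(-0.121100, -0.139900) → end (x,ẋ)=(-0.123436, 0.124609)
phase 2: p=-0.0754, T=0.453, ωT=1.424549, cosh=2.198300, sinh=1.957683; start (x,ẋ)=(-0.123436, 0.124609) → end (x,ẋ)=(-0.103425, -0.021800)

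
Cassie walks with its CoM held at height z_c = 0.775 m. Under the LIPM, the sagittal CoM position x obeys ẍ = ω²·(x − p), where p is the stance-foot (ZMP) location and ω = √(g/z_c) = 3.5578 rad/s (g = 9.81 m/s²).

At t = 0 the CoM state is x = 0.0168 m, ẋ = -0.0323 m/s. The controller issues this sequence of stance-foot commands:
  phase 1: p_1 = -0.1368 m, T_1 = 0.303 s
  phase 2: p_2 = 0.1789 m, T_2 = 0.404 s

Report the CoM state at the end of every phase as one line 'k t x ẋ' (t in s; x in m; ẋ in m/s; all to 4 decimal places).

1 0.3030 0.1032 0.6571
2 0.7070 0.3774 0.9264

phase 1: p=-0.1368, T=0.303, ωT=1.078013, cosh=1.639553, sinh=1.299282; start (x,ẋ)=(0.016800, -0.032300) → end (x,ẋ)=(0.103240, 0.657072)
phase 2: p=0.1789, T=0.404, ωT=1.437351, cosh=2.223543, sinh=1.985987; start (x,ẋ)=(0.103240, 0.657072) → end (x,ẋ)=(0.377448, 0.926431)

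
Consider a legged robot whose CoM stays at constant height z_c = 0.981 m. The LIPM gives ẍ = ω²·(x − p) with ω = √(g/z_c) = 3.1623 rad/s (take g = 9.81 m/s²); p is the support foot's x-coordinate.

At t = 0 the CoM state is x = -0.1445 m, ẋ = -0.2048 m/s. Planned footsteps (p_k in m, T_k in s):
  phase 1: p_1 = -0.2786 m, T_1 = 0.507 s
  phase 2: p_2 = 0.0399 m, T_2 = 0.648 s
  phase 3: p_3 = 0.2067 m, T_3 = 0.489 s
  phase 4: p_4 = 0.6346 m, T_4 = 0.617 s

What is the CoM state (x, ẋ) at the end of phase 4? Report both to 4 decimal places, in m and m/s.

phase 1: p=-0.2786, T=0.507, ωT=1.603286, cosh=2.585285, sinh=2.384051; start (x,ẋ)=(-0.144500, -0.204800) → end (x,ẋ)=(-0.086312, 0.481525)
phase 2: p=0.0399, T=0.648, ωT=2.049170, cosh=3.945151, sinh=3.816309; start (x,ẋ)=(-0.086312, 0.481525) → end (x,ẋ)=(0.123087, 0.376527)
phase 3: p=0.2067, T=0.489, ωT=1.546365, cosh=2.453697, sinh=2.240676; start (x,ẋ)=(0.123087, 0.376527) → end (x,ẋ)=(0.268331, 0.331430)
phase 4: p=0.6346, T=0.617, ωT=1.951139, cosh=3.589405, sinh=3.447293; start (x,ẋ)=(0.268331, 0.331430) → end (x,ẋ)=(-0.318787, -2.803195)

x = -0.3188, ẋ = -2.8032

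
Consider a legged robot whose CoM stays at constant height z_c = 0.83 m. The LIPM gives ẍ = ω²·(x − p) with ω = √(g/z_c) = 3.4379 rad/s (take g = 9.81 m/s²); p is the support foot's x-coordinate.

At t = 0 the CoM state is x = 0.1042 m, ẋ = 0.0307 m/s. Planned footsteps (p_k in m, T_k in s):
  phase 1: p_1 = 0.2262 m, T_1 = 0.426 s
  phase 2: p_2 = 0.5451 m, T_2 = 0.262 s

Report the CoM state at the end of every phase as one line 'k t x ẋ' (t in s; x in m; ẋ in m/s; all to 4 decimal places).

1 0.4260 -0.0335 -0.7887
2 0.6880 -0.5202 -3.1748

phase 1: p=0.2262, T=0.426, ωT=1.464545, cosh=2.278380, sinh=2.047197; start (x,ẋ)=(0.104200, 0.030700) → end (x,ẋ)=(-0.033481, -0.788697)
phase 2: p=0.5451, T=0.262, ωT=0.900730, cosh=1.433836, sinh=1.027563; start (x,ẋ)=(-0.033481, -0.788697) → end (x,ẋ)=(-0.520226, -3.174791)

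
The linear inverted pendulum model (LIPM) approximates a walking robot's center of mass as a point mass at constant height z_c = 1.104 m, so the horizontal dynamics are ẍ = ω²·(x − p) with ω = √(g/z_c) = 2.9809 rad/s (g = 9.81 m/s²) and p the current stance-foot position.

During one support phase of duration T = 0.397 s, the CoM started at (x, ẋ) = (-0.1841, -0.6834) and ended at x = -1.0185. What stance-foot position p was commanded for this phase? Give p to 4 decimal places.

p = 0.4460

ωT = 2.9809·0.397 = 1.183417; cosh(ωT) = 1.785872, sinh(ωT) = 1.479642
x(T) = p + (x₀−p)·cosh(ωT) + (ẋ₀/ω)·sinh(ωT) ⇒ p·(1 − cosh) = x(T) − x₀·cosh − (ẋ₀/ω)·sinh
numerator   = -1.0185 − (-0.1841)·1.785872 − (-0.6834/2.9809)·1.479642 = -0.350499
denominator = 1 − 1.785872 = -0.785872
p = -0.350499 / -0.785872 = 0.4460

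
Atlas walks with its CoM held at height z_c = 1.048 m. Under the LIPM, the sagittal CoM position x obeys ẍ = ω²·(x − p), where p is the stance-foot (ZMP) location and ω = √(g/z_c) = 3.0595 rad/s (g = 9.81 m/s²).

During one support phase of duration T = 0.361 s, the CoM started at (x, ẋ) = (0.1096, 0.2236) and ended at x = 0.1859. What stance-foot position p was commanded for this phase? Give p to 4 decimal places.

ωT = 3.0595·0.361 = 1.104479; cosh(ωT) = 1.674518, sinh(ωT) = 1.343135
x(T) = p + (x₀−p)·cosh(ωT) + (ẋ₀/ω)·sinh(ωT) ⇒ p·(1 − cosh) = x(T) − x₀·cosh − (ẋ₀/ω)·sinh
numerator   = 0.1859 − (0.1096)·1.674518 − (0.2236/3.0595)·1.343135 = -0.095789
denominator = 1 − 1.674518 = -0.674518
p = -0.095789 / -0.674518 = 0.1420

p = 0.1420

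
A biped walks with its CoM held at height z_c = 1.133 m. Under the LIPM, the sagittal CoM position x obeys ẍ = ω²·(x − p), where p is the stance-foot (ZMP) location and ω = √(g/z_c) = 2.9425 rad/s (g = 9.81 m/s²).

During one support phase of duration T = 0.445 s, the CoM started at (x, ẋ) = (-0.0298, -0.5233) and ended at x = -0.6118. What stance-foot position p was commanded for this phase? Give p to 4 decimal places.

ωT = 2.9425·0.445 = 1.309412; cosh(ωT) = 1.986988, sinh(ωT) = 1.717009
x(T) = p + (x₀−p)·cosh(ωT) + (ẋ₀/ω)·sinh(ωT) ⇒ p·(1 − cosh) = x(T) − x₀·cosh − (ẋ₀/ω)·sinh
numerator   = -0.6118 − (-0.0298)·1.986988 − (-0.5233/2.9425)·1.717009 = -0.247231
denominator = 1 − 1.986988 = -0.986988
p = -0.247231 / -0.986988 = 0.2505

p = 0.2505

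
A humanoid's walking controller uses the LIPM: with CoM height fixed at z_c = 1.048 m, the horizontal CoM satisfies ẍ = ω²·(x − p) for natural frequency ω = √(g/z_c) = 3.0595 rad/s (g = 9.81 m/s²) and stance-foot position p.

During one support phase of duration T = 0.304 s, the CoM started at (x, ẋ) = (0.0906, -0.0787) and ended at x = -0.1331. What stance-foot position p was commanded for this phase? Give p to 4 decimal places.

p = 0.5128

ωT = 3.0595·0.304 = 0.930088; cosh(ωT) = 1.464626, sinh(ωT) = 1.070107
x(T) = p + (x₀−p)·cosh(ωT) + (ẋ₀/ω)·sinh(ωT) ⇒ p·(1 − cosh) = x(T) − x₀·cosh − (ẋ₀/ω)·sinh
numerator   = -0.1331 − (0.0906)·1.464626 − (-0.0787/3.0595)·1.070107 = -0.238269
denominator = 1 − 1.464626 = -0.464626
p = -0.238269 / -0.464626 = 0.5128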